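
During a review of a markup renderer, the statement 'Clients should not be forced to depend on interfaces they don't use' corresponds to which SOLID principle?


This describes the Interface Segregation Principle (ISP)

Interface Segregation Principle (ISP)


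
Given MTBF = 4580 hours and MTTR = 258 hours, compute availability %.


Availability = MTBF / (MTBF + MTTR)
Availability = 4580 / (4580 + 258)
Availability = 4580 / 4838
Availability = 94.6672%

94.6672%


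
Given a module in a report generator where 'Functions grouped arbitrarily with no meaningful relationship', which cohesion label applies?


Reasoning: Worst: random grouping
Type: Coincidental cohesion

Coincidental cohesion


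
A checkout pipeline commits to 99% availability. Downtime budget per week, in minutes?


Formula: allowed downtime = period * (100 - SLA) / 100
Period (week) = 10080 minutes
Unavailability fraction = (100 - 99.0) / 100
Allowed downtime = 10080 * (100 - 99.0) / 100
Allowed downtime = 100.8 minutes

100.8 minutes


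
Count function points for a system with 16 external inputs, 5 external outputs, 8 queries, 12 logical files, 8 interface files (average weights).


UFP = EI*4 + EO*5 + EQ*4 + ILF*10 + EIF*7
UFP = 16*4 + 5*5 + 8*4 + 12*10 + 8*7
UFP = 64 + 25 + 32 + 120 + 56
UFP = 297

297


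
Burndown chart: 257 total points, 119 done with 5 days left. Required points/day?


Formula: Required rate = Remaining points / Days left
Remaining = 257 - 119 = 138 points
Required rate = 138 / 5 = 27.6 points/day

27.6 points/day


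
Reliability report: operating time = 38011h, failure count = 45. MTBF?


Formula: MTBF = Total operating time / Number of failures
MTBF = 38011 / 45
MTBF = 844.69 hours

844.69 hours


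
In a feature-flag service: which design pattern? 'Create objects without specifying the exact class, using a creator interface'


This matches the Factory Method pattern

Factory Method


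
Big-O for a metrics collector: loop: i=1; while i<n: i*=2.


Reasoning: i doubles each step so iterations are log2(n)
Complexity: O(log n)

O(log n)


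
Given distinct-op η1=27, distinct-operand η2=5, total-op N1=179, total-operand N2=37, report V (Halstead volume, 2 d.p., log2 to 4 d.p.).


Formula: V = N * log2(η), where N = N1 + N2 and η = η1 + η2
η = 27 + 5 = 32
N = 179 + 37 = 216
log2(32) ≈ 5.0000
V = 216 * 5.0000 = 1080.00

1080.00


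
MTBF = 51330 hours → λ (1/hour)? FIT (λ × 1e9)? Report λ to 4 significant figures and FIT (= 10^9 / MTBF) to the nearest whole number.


Formula: λ = 1 / MTBF; FIT = λ × 1e9 = 1e9 / MTBF
λ = 1 / 51330 ≈ 1.948e-05 failures/hour
FIT = 1e9 / 51330 ≈ 19482 failures per 1e9 hours (nearest whole number)

λ = 1.948e-05 /h, FIT = 19482


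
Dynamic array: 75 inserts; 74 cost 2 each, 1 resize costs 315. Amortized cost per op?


Formula: Amortized cost = Total cost / Operations
Total cost = (74 * 2) + (1 * 315)
Total cost = 148 + 315 = 463
Amortized = 463 / 75 = 6.1733

6.1733


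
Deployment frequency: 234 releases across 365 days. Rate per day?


Formula: deployments per day = releases / days
= 234 / 365
= 0.641 deploys/day
(equivalently, 4.49 deploys/week)

0.641 deploys/day


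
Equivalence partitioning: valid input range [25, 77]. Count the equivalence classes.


Valid range: [25, 77]
Class 1: x < 25 — invalid
Class 2: 25 ≤ x ≤ 77 — valid
Class 3: x > 77 — invalid
Total equivalence classes: 3

3 equivalence classes


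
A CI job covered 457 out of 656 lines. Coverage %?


Coverage = covered / total * 100
Coverage = 457 / 656 * 100
Coverage = 69.66%

69.66%


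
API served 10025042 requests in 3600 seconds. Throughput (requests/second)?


Formula: throughput = requests / seconds
throughput = 10025042 / 3600
throughput = 2784.73 requests/second

2784.73 requests/second


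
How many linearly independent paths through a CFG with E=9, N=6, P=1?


Formula: V(G) = E - N + 2P
V(G) = 9 - 6 + 2*1
V(G) = 3 + 2
V(G) = 5

5


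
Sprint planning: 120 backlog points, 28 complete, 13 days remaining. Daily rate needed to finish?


Formula: Required rate = Remaining points / Days left
Remaining = 120 - 28 = 92 points
Required rate = 92 / 13 = 7.08 points/day

7.08 points/day


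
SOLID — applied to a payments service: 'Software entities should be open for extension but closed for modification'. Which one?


This describes the Open/Closed Principle (OCP)

Open/Closed Principle (OCP)


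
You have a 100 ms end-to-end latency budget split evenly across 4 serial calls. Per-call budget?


Formula: per_stage = total_budget / stages
per_stage = 100 / 4
per_stage = 25.0 ms

25.0 ms


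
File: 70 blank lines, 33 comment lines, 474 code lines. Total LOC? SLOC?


Total LOC = blank + comment + code
Total LOC = 70 + 33 + 474 = 577
SLOC (source only) = code = 474

Total LOC: 577, SLOC: 474


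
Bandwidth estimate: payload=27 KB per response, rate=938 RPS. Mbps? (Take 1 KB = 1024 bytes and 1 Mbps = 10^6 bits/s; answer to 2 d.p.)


Formula: Mbps = payload_bytes * RPS * 8 / 1e6
Payload per request = 27 KB = 27 * 1024 = 27648 bytes
Total bytes/sec = 27648 * 938 = 25933824
Total bits/sec = 25933824 * 8 = 207470592
Mbps = 207470592 / 1e6 = 207.47

207.47 Mbps


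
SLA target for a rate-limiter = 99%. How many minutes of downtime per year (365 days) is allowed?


Formula: allowed downtime = period * (100 - SLA) / 100
Period (year (365 days)) = 525600 minutes
Unavailability fraction = (100 - 99.0) / 100
Allowed downtime = 525600 * (100 - 99.0) / 100
Allowed downtime = 5256.0 minutes

5256.0 minutes


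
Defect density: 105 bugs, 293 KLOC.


Defect density = defects / KLOC
Defect density = 105 / 293
Defect density = 0.358 defects/KLOC

0.358 defects/KLOC


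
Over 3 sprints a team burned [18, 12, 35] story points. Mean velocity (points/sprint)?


Formula: Avg velocity = Total points / Number of sprints
Points: [18, 12, 35]
Sum = 18 + 12 + 35 = 65
Avg velocity = 65 / 3 = 21.67 points/sprint

21.67 points/sprint


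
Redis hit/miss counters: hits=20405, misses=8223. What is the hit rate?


Formula: hit rate = hits / (hits + misses) * 100
hit rate = 20405 / (20405 + 8223) * 100
hit rate = 20405 / 28628 * 100
hit rate = 71.28%

71.28%


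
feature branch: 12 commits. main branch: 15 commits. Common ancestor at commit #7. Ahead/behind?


Common ancestor: commit #7
feature commits after divergence: 12 - 7 = 5
main commits after divergence: 15 - 7 = 8
feature is 5 commits ahead of main
main is 8 commits ahead of feature

feature ahead: 5, main ahead: 8


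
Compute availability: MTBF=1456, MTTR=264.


Availability = MTBF / (MTBF + MTTR)
Availability = 1456 / (1456 + 264)
Availability = 1456 / 1720
Availability = 84.6512%

84.6512%


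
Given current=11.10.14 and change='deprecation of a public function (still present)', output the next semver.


Current: 11.10.14
Change category: 'deprecation of a public function (still present)' → minor bump
SemVer rule: minor bump → increment MINOR, reset PATCH to 0 (MAJOR unchanged)
New: 11.11.0

11.11.0


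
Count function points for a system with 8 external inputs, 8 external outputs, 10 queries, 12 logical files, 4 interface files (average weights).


UFP = EI*4 + EO*5 + EQ*4 + ILF*10 + EIF*7
UFP = 8*4 + 8*5 + 10*4 + 12*10 + 4*7
UFP = 32 + 40 + 40 + 120 + 28
UFP = 260

260


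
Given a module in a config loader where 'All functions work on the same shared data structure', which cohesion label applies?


Reasoning: Functions share data
Type: Communicational cohesion

Communicational cohesion


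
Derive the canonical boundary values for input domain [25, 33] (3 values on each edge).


Range: [25, 33]
Boundaries: just below min, min, min+1, max-1, max, just above max
Values: [24, 25, 26, 32, 33, 34]

[24, 25, 26, 32, 33, 34]


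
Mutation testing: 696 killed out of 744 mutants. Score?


Mutation score = killed / total * 100
Mutation score = 696 / 744 * 100
Mutation score = 93.55%

93.55%


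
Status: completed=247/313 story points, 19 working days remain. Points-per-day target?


Formula: Required rate = Remaining points / Days left
Remaining = 313 - 247 = 66 points
Required rate = 66 / 19 = 3.47 points/day

3.47 points/day


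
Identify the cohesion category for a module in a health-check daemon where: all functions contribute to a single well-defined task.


Reasoning: Best: single purpose
Type: Functional cohesion

Functional cohesion


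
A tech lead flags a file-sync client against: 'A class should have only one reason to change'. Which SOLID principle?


This describes the Single Responsibility Principle (SRP)

Single Responsibility Principle (SRP)


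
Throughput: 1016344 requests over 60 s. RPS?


Formula: throughput = requests / seconds
throughput = 1016344 / 60
throughput = 16939.07 requests/second

16939.07 requests/second


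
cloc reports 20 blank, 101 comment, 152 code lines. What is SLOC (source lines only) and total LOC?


Total LOC = blank + comment + code
Total LOC = 20 + 101 + 152 = 273
SLOC (source only) = code = 152

Total LOC: 273, SLOC: 152


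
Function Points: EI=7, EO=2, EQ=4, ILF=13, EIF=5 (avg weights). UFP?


UFP = EI*4 + EO*5 + EQ*4 + ILF*10 + EIF*7
UFP = 7*4 + 2*5 + 4*4 + 13*10 + 5*7
UFP = 28 + 10 + 16 + 130 + 35
UFP = 219

219


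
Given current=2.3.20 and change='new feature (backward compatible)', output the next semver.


Current: 2.3.20
Change category: 'new feature (backward compatible)' → minor bump
SemVer rule: minor bump → increment MINOR, reset PATCH to 0 (MAJOR unchanged)
New: 2.4.0

2.4.0


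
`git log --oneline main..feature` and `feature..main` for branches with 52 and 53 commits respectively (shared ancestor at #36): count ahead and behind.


Common ancestor: commit #36
feature commits after divergence: 52 - 36 = 16
main commits after divergence: 53 - 36 = 17
feature is 16 commits ahead of main
main is 17 commits ahead of feature

feature ahead: 16, main ahead: 17


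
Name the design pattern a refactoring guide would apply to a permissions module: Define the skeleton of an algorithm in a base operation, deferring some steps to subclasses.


This matches the Template Method pattern

Template Method


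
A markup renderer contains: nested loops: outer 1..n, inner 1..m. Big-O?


Reasoning: product of independent bounds
Complexity: O(n*m)

O(n*m)


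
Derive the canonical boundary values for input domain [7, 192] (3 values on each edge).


Range: [7, 192]
Boundaries: just below min, min, min+1, max-1, max, just above max
Values: [6, 7, 8, 191, 192, 193]

[6, 7, 8, 191, 192, 193]


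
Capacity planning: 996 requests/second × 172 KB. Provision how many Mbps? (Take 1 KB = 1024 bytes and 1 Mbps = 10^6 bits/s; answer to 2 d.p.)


Formula: Mbps = payload_bytes * RPS * 8 / 1e6
Payload per request = 172 KB = 172 * 1024 = 176128 bytes
Total bytes/sec = 176128 * 996 = 175423488
Total bits/sec = 175423488 * 8 = 1403387904
Mbps = 1403387904 / 1e6 = 1403.39

1403.39 Mbps


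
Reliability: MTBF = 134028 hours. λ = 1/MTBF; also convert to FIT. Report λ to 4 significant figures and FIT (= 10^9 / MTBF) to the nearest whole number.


Formula: λ = 1 / MTBF; FIT = λ × 1e9 = 1e9 / MTBF
λ = 1 / 134028 ≈ 7.461e-06 failures/hour
FIT = 1e9 / 134028 ≈ 7461 failures per 1e9 hours (nearest whole number)

λ = 7.461e-06 /h, FIT = 7461


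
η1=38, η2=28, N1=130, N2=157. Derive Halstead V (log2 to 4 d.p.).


Formula: V = N * log2(η), where N = N1 + N2 and η = η1 + η2
η = 38 + 28 = 66
N = 130 + 157 = 287
log2(66) ≈ 6.0444
V = 287 * 6.0444 = 1734.74

1734.74


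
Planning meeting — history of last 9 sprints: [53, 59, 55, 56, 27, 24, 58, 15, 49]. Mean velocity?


Formula: Avg velocity = Total points / Number of sprints
Points: [53, 59, 55, 56, 27, 24, 58, 15, 49]
Sum = 53 + 59 + 55 + 56 + 27 + 24 + 58 + 15 + 49 = 396
Avg velocity = 396 / 9 = 44.0 points/sprint

44.0 points/sprint


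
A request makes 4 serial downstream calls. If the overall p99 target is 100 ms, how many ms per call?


Formula: per_stage = total_budget / stages
per_stage = 100 / 4
per_stage = 25.0 ms

25.0 ms


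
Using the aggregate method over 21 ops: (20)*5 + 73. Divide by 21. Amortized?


Formula: Amortized cost = Total cost / Operations
Total cost = (20 * 5) + (1 * 73)
Total cost = 100 + 73 = 173
Amortized = 173 / 21 = 8.2381

8.2381


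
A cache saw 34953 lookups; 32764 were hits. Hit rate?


Formula: hit rate = hits / (hits + misses) * 100
hit rate = 32764 / (32764 + 2189) * 100
hit rate = 32764 / 34953 * 100
hit rate = 93.74%

93.74%


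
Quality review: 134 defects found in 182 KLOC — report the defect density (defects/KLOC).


Defect density = defects / KLOC
Defect density = 134 / 182
Defect density = 0.736 defects/KLOC

0.736 defects/KLOC


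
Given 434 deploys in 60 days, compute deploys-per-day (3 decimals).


Formula: deployments per day = releases / days
= 434 / 60
= 7.233 deploys/day
(equivalently, 50.63 deploys/week)

7.233 deploys/day


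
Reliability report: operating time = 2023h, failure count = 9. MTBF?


Formula: MTBF = Total operating time / Number of failures
MTBF = 2023 / 9
MTBF = 224.78 hours

224.78 hours


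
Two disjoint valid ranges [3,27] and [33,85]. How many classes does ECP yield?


Valid ranges: [3,27] and [33,85]
Class 1: x < 3 — invalid
Class 2: 3 ≤ x ≤ 27 — valid
Class 3: 27 < x < 33 — invalid (gap between ranges)
Class 4: 33 ≤ x ≤ 85 — valid
Class 5: x > 85 — invalid
Total equivalence classes: 5

5 equivalence classes


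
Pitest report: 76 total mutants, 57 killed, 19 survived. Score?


Mutation score = killed / total * 100
Mutation score = 57 / 76 * 100
Mutation score = 75.0%

75.0%


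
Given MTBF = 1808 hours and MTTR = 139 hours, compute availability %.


Availability = MTBF / (MTBF + MTTR)
Availability = 1808 / (1808 + 139)
Availability = 1808 / 1947
Availability = 92.8608%

92.8608%


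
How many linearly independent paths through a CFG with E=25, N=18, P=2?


Formula: V(G) = E - N + 2P
V(G) = 25 - 18 + 2*2
V(G) = 7 + 4
V(G) = 11

11


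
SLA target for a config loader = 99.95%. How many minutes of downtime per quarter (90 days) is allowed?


Formula: allowed downtime = period * (100 - SLA) / 100
Period (quarter (90 days)) = 129600 minutes
Unavailability fraction = (100 - 99.95) / 100
Allowed downtime = 129600 * (100 - 99.95) / 100
Allowed downtime = 64.8 minutes

64.8 minutes


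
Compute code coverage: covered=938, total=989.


Coverage = covered / total * 100
Coverage = 938 / 989 * 100
Coverage = 94.84%

94.84%


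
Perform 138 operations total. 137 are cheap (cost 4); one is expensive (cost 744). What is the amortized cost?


Formula: Amortized cost = Total cost / Operations
Total cost = (137 * 4) + (1 * 744)
Total cost = 548 + 744 = 1292
Amortized = 1292 / 138 = 9.3623

9.3623


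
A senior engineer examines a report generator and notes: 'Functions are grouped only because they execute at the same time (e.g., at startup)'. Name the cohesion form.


Reasoning: Related by timing only
Type: Temporal cohesion

Temporal cohesion


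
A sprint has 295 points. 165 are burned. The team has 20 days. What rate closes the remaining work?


Formula: Required rate = Remaining points / Days left
Remaining = 295 - 165 = 130 points
Required rate = 130 / 20 = 6.5 points/day

6.5 points/day


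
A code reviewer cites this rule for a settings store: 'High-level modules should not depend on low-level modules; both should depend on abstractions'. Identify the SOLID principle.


This describes the Dependency Inversion Principle (DIP)

Dependency Inversion Principle (DIP)


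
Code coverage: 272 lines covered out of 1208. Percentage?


Coverage = covered / total * 100
Coverage = 272 / 1208 * 100
Coverage = 22.52%

22.52%


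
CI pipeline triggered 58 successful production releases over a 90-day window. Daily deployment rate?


Formula: deployments per day = releases / days
= 58 / 90
= 0.644 deploys/day
(equivalently, 4.51 deploys/week)

0.644 deploys/day


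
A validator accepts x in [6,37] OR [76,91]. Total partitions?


Valid ranges: [6,37] and [76,91]
Class 1: x < 6 — invalid
Class 2: 6 ≤ x ≤ 37 — valid
Class 3: 37 < x < 76 — invalid (gap between ranges)
Class 4: 76 ≤ x ≤ 91 — valid
Class 5: x > 91 — invalid
Total equivalence classes: 5

5 equivalence classes


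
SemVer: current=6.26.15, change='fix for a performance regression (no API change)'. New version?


Current: 6.26.15
Change category: 'fix for a performance regression (no API change)' → patch bump
SemVer rule: patch bump → increment PATCH (MAJOR and MINOR unchanged)
New: 6.26.16

6.26.16


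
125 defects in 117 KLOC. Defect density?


Defect density = defects / KLOC
Defect density = 125 / 117
Defect density = 1.068 defects/KLOC

1.068 defects/KLOC


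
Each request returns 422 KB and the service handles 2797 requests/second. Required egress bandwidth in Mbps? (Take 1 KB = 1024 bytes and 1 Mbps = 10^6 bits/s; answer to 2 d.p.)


Formula: Mbps = payload_bytes * RPS * 8 / 1e6
Payload per request = 422 KB = 422 * 1024 = 432128 bytes
Total bytes/sec = 432128 * 2797 = 1208662016
Total bits/sec = 1208662016 * 8 = 9669296128
Mbps = 9669296128 / 1e6 = 9669.3

9669.3 Mbps


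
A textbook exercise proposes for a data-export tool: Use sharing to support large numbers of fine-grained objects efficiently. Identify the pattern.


This matches the Flyweight pattern

Flyweight


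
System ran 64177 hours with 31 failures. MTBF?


Formula: MTBF = Total operating time / Number of failures
MTBF = 64177 / 31
MTBF = 2070.23 hours

2070.23 hours


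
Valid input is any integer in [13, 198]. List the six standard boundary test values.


Range: [13, 198]
Boundaries: just below min, min, min+1, max-1, max, just above max
Values: [12, 13, 14, 197, 198, 199]

[12, 13, 14, 197, 198, 199]


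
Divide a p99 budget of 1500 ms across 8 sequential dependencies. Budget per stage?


Formula: per_stage = total_budget / stages
per_stage = 1500 / 8
per_stage = 187.5 ms

187.5 ms


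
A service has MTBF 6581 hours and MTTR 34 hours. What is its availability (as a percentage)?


Availability = MTBF / (MTBF + MTTR)
Availability = 6581 / (6581 + 34)
Availability = 6581 / 6615
Availability = 99.486%

99.486%


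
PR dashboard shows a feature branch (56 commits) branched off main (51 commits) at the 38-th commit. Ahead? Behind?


Common ancestor: commit #38
feature commits after divergence: 56 - 38 = 18
main commits after divergence: 51 - 38 = 13
feature is 18 commits ahead of main
main is 13 commits ahead of feature

feature ahead: 18, main ahead: 13


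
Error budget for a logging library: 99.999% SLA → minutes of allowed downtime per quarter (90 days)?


Formula: allowed downtime = period * (100 - SLA) / 100
Period (quarter (90 days)) = 129600 minutes
Unavailability fraction = (100 - 99.999) / 100
Allowed downtime = 129600 * (100 - 99.999) / 100
Allowed downtime = 1.296 minutes

1.296 minutes


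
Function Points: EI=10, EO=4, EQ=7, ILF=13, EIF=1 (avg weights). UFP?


UFP = EI*4 + EO*5 + EQ*4 + ILF*10 + EIF*7
UFP = 10*4 + 4*5 + 7*4 + 13*10 + 1*7
UFP = 40 + 20 + 28 + 130 + 7
UFP = 225

225


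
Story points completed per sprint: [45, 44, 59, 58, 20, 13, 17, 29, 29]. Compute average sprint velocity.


Formula: Avg velocity = Total points / Number of sprints
Points: [45, 44, 59, 58, 20, 13, 17, 29, 29]
Sum = 45 + 44 + 59 + 58 + 20 + 13 + 17 + 29 + 29 = 314
Avg velocity = 314 / 9 = 34.89 points/sprint

34.89 points/sprint


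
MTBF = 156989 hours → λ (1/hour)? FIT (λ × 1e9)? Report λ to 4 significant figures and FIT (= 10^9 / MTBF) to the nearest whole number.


Formula: λ = 1 / MTBF; FIT = λ × 1e9 = 1e9 / MTBF
λ = 1 / 156989 ≈ 6.370e-06 failures/hour
FIT = 1e9 / 156989 ≈ 6370 failures per 1e9 hours (nearest whole number)

λ = 6.370e-06 /h, FIT = 6370


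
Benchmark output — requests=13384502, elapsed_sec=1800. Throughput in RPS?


Formula: throughput = requests / seconds
throughput = 13384502 / 1800
throughput = 7435.83 requests/second

7435.83 requests/second


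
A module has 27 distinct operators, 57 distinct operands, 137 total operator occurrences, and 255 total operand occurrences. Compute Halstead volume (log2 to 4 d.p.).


Formula: V = N * log2(η), where N = N1 + N2 and η = η1 + η2
η = 27 + 57 = 84
N = 137 + 255 = 392
log2(84) ≈ 6.3923
V = 392 * 6.3923 = 2505.78

2505.78


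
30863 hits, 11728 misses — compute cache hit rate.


Formula: hit rate = hits / (hits + misses) * 100
hit rate = 30863 / (30863 + 11728) * 100
hit rate = 30863 / 42591 * 100
hit rate = 72.46%

72.46%


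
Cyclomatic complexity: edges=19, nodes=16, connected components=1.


Formula: V(G) = E - N + 2P
V(G) = 19 - 16 + 2*1
V(G) = 3 + 2
V(G) = 5

5


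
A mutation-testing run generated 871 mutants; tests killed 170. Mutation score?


Mutation score = killed / total * 100
Mutation score = 170 / 871 * 100
Mutation score = 19.52%

19.52%


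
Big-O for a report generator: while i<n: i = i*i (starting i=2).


Reasoning: squaring drives double-exponential growth; iterations ~ log log n
Complexity: O(log log n)

O(log log n)


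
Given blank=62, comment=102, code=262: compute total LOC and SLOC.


Total LOC = blank + comment + code
Total LOC = 62 + 102 + 262 = 426
SLOC (source only) = code = 262

Total LOC: 426, SLOC: 262


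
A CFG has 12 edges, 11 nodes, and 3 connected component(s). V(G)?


Formula: V(G) = E - N + 2P
V(G) = 12 - 11 + 2*3
V(G) = 1 + 6
V(G) = 7

7


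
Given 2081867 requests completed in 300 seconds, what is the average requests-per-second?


Formula: throughput = requests / seconds
throughput = 2081867 / 300
throughput = 6939.56 requests/second

6939.56 requests/second


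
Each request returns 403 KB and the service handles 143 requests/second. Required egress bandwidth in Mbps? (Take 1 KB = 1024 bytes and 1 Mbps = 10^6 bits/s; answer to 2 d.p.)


Formula: Mbps = payload_bytes * RPS * 8 / 1e6
Payload per request = 403 KB = 403 * 1024 = 412672 bytes
Total bytes/sec = 412672 * 143 = 59012096
Total bits/sec = 59012096 * 8 = 472096768
Mbps = 472096768 / 1e6 = 472.1

472.1 Mbps


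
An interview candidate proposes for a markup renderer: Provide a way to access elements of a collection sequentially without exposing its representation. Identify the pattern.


This matches the Iterator pattern

Iterator


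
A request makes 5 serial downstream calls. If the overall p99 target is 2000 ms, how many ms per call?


Formula: per_stage = total_budget / stages
per_stage = 2000 / 5
per_stage = 400.0 ms

400.0 ms


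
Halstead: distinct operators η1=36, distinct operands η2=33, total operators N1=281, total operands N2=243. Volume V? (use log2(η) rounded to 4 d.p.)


Formula: V = N * log2(η), where N = N1 + N2 and η = η1 + η2
η = 36 + 33 = 69
N = 281 + 243 = 524
log2(69) ≈ 6.1085
V = 524 * 6.1085 = 3200.85

3200.85


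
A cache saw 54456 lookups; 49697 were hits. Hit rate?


Formula: hit rate = hits / (hits + misses) * 100
hit rate = 49697 / (49697 + 4759) * 100
hit rate = 49697 / 54456 * 100
hit rate = 91.26%

91.26%


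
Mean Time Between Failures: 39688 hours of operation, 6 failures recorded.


Formula: MTBF = Total operating time / Number of failures
MTBF = 39688 / 6
MTBF = 6614.67 hours

6614.67 hours


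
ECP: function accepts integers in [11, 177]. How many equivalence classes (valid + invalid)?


Valid range: [11, 177]
Class 1: x < 11 — invalid
Class 2: 11 ≤ x ≤ 177 — valid
Class 3: x > 177 — invalid
Total equivalence classes: 3

3 equivalence classes


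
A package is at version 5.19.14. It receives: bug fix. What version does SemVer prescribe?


Current: 5.19.14
Change category: 'bug fix' → patch bump
SemVer rule: patch bump → increment PATCH (MAJOR and MINOR unchanged)
New: 5.19.15

5.19.15


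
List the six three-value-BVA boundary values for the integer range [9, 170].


Range: [9, 170]
Boundaries: just below min, min, min+1, max-1, max, just above max
Values: [8, 9, 10, 169, 170, 171]

[8, 9, 10, 169, 170, 171]


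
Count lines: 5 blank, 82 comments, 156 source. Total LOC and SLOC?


Total LOC = blank + comment + code
Total LOC = 5 + 82 + 156 = 243
SLOC (source only) = code = 156

Total LOC: 243, SLOC: 156


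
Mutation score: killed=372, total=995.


Mutation score = killed / total * 100
Mutation score = 372 / 995 * 100
Mutation score = 37.39%

37.39%


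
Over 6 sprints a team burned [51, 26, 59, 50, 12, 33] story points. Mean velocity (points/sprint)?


Formula: Avg velocity = Total points / Number of sprints
Points: [51, 26, 59, 50, 12, 33]
Sum = 51 + 26 + 59 + 50 + 12 + 33 = 231
Avg velocity = 231 / 6 = 38.5 points/sprint

38.5 points/sprint


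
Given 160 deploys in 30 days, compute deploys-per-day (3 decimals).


Formula: deployments per day = releases / days
= 160 / 30
= 5.333 deploys/day
(equivalently, 37.33 deploys/week)

5.333 deploys/day


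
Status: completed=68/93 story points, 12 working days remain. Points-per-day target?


Formula: Required rate = Remaining points / Days left
Remaining = 93 - 68 = 25 points
Required rate = 25 / 12 = 2.08 points/day

2.08 points/day


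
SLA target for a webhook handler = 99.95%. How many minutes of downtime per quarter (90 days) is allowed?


Formula: allowed downtime = period * (100 - SLA) / 100
Period (quarter (90 days)) = 129600 minutes
Unavailability fraction = (100 - 99.95) / 100
Allowed downtime = 129600 * (100 - 99.95) / 100
Allowed downtime = 64.8 minutes

64.8 minutes


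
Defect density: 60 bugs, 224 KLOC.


Defect density = defects / KLOC
Defect density = 60 / 224
Defect density = 0.268 defects/KLOC

0.268 defects/KLOC


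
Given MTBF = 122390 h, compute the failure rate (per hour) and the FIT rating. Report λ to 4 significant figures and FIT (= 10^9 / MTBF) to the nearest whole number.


Formula: λ = 1 / MTBF; FIT = λ × 1e9 = 1e9 / MTBF
λ = 1 / 122390 ≈ 8.171e-06 failures/hour
FIT = 1e9 / 122390 ≈ 8171 failures per 1e9 hours (nearest whole number)

λ = 8.171e-06 /h, FIT = 8171


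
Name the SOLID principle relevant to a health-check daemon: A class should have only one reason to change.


This describes the Single Responsibility Principle (SRP)

Single Responsibility Principle (SRP)


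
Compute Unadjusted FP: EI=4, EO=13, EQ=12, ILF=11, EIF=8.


UFP = EI*4 + EO*5 + EQ*4 + ILF*10 + EIF*7
UFP = 4*4 + 13*5 + 12*4 + 11*10 + 8*7
UFP = 16 + 65 + 48 + 110 + 56
UFP = 295

295


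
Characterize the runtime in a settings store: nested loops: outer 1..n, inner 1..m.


Reasoning: product of independent bounds
Complexity: O(n*m)

O(n*m)


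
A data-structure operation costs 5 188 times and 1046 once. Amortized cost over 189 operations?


Formula: Amortized cost = Total cost / Operations
Total cost = (188 * 5) + (1 * 1046)
Total cost = 940 + 1046 = 1986
Amortized = 1986 / 189 = 10.5079

10.5079


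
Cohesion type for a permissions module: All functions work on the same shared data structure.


Reasoning: Functions share data
Type: Communicational cohesion

Communicational cohesion


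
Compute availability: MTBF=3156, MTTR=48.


Availability = MTBF / (MTBF + MTTR)
Availability = 3156 / (3156 + 48)
Availability = 3156 / 3204
Availability = 98.5019%

98.5019%


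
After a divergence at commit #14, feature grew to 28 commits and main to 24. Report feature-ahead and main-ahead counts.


Common ancestor: commit #14
feature commits after divergence: 28 - 14 = 14
main commits after divergence: 24 - 14 = 10
feature is 14 commits ahead of main
main is 10 commits ahead of feature

feature ahead: 14, main ahead: 10


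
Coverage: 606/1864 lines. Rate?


Coverage = covered / total * 100
Coverage = 606 / 1864 * 100
Coverage = 32.51%

32.51%


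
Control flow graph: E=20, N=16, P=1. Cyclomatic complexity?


Formula: V(G) = E - N + 2P
V(G) = 20 - 16 + 2*1
V(G) = 4 + 2
V(G) = 6

6


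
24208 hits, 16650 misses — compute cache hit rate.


Formula: hit rate = hits / (hits + misses) * 100
hit rate = 24208 / (24208 + 16650) * 100
hit rate = 24208 / 40858 * 100
hit rate = 59.25%

59.25%


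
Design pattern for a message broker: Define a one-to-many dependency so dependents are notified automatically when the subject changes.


This matches the Observer pattern

Observer


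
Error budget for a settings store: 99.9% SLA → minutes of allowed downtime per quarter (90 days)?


Formula: allowed downtime = period * (100 - SLA) / 100
Period (quarter (90 days)) = 129600 minutes
Unavailability fraction = (100 - 99.9) / 100
Allowed downtime = 129600 * (100 - 99.9) / 100
Allowed downtime = 129.6 minutes

129.6 minutes


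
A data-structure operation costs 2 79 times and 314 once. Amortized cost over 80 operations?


Formula: Amortized cost = Total cost / Operations
Total cost = (79 * 2) + (1 * 314)
Total cost = 158 + 314 = 472
Amortized = 472 / 80 = 5.9

5.9


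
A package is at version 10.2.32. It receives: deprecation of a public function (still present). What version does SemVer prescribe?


Current: 10.2.32
Change category: 'deprecation of a public function (still present)' → minor bump
SemVer rule: minor bump → increment MINOR, reset PATCH to 0 (MAJOR unchanged)
New: 10.3.0

10.3.0


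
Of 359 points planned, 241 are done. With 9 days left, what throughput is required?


Formula: Required rate = Remaining points / Days left
Remaining = 359 - 241 = 118 points
Required rate = 118 / 9 = 13.11 points/day

13.11 points/day


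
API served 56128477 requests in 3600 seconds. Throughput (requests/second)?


Formula: throughput = requests / seconds
throughput = 56128477 / 3600
throughput = 15591.24 requests/second

15591.24 requests/second


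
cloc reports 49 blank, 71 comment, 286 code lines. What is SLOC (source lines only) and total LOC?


Total LOC = blank + comment + code
Total LOC = 49 + 71 + 286 = 406
SLOC (source only) = code = 286

Total LOC: 406, SLOC: 286


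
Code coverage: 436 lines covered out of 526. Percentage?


Coverage = covered / total * 100
Coverage = 436 / 526 * 100
Coverage = 82.89%

82.89%


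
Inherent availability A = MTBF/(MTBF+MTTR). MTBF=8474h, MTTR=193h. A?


Availability = MTBF / (MTBF + MTTR)
Availability = 8474 / (8474 + 193)
Availability = 8474 / 8667
Availability = 97.7732%

97.7732%


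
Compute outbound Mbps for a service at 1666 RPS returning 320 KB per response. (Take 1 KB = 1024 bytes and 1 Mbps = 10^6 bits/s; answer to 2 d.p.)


Formula: Mbps = payload_bytes * RPS * 8 / 1e6
Payload per request = 320 KB = 320 * 1024 = 327680 bytes
Total bytes/sec = 327680 * 1666 = 545914880
Total bits/sec = 545914880 * 8 = 4367319040
Mbps = 4367319040 / 1e6 = 4367.32

4367.32 Mbps


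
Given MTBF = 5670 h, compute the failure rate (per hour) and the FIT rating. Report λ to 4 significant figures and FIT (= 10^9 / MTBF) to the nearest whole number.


Formula: λ = 1 / MTBF; FIT = λ × 1e9 = 1e9 / MTBF
λ = 1 / 5670 ≈ 1.764e-04 failures/hour
FIT = 1e9 / 5670 ≈ 176367 failures per 1e9 hours (nearest whole number)

λ = 1.764e-04 /h, FIT = 176367


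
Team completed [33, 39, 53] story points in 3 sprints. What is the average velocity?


Formula: Avg velocity = Total points / Number of sprints
Points: [33, 39, 53]
Sum = 33 + 39 + 53 = 125
Avg velocity = 125 / 3 = 41.67 points/sprint

41.67 points/sprint


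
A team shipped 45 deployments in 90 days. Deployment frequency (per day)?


Formula: deployments per day = releases / days
= 45 / 90
= 0.5 deploys/day
(equivalently, 3.5 deploys/week)

0.5 deploys/day


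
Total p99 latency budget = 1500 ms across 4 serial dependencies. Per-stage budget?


Formula: per_stage = total_budget / stages
per_stage = 1500 / 4
per_stage = 375.0 ms

375.0 ms


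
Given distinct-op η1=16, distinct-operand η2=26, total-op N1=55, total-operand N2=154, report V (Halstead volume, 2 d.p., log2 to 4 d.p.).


Formula: V = N * log2(η), where N = N1 + N2 and η = η1 + η2
η = 16 + 26 = 42
N = 55 + 154 = 209
log2(42) ≈ 5.3923
V = 209 * 5.3923 = 1126.99

1126.99


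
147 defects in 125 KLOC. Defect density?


Defect density = defects / KLOC
Defect density = 147 / 125
Defect density = 1.176 defects/KLOC

1.176 defects/KLOC


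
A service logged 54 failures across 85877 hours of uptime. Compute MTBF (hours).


Formula: MTBF = Total operating time / Number of failures
MTBF = 85877 / 54
MTBF = 1590.31 hours

1590.31 hours


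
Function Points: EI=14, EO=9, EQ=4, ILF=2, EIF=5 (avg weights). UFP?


UFP = EI*4 + EO*5 + EQ*4 + ILF*10 + EIF*7
UFP = 14*4 + 9*5 + 4*4 + 2*10 + 5*7
UFP = 56 + 45 + 16 + 20 + 35
UFP = 172

172


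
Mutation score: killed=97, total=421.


Mutation score = killed / total * 100
Mutation score = 97 / 421 * 100
Mutation score = 23.04%

23.04%


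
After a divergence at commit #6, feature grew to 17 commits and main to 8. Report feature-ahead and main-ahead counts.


Common ancestor: commit #6
feature commits after divergence: 17 - 6 = 11
main commits after divergence: 8 - 6 = 2
feature is 11 commits ahead of main
main is 2 commits ahead of feature

feature ahead: 11, main ahead: 2


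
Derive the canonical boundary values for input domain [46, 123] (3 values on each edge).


Range: [46, 123]
Boundaries: just below min, min, min+1, max-1, max, just above max
Values: [45, 46, 47, 122, 123, 124]

[45, 46, 47, 122, 123, 124]


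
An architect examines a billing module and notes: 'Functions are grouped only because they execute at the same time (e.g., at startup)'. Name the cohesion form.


Reasoning: Related by timing only
Type: Temporal cohesion

Temporal cohesion


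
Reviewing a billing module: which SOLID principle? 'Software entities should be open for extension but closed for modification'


This describes the Open/Closed Principle (OCP)

Open/Closed Principle (OCP)


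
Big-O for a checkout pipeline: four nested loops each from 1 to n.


Reasoning: four levels of nesting
Complexity: O(n^4)

O(n^4)


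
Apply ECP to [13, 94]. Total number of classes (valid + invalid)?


Valid range: [13, 94]
Class 1: x < 13 — invalid
Class 2: 13 ≤ x ≤ 94 — valid
Class 3: x > 94 — invalid
Total equivalence classes: 3

3 equivalence classes


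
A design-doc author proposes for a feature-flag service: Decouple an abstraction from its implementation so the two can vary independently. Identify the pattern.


This matches the Bridge pattern

Bridge


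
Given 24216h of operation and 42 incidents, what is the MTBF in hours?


Formula: MTBF = Total operating time / Number of failures
MTBF = 24216 / 42
MTBF = 576.57 hours

576.57 hours


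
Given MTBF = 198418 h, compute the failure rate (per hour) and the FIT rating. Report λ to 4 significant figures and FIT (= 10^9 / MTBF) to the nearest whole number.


Formula: λ = 1 / MTBF; FIT = λ × 1e9 = 1e9 / MTBF
λ = 1 / 198418 ≈ 5.040e-06 failures/hour
FIT = 1e9 / 198418 ≈ 5040 failures per 1e9 hours (nearest whole number)

λ = 5.040e-06 /h, FIT = 5040


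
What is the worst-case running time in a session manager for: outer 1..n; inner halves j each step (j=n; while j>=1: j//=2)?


Reasoning: n times log n
Complexity: O(n log n)

O(n log n)


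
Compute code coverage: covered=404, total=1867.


Coverage = covered / total * 100
Coverage = 404 / 1867 * 100
Coverage = 21.64%

21.64%


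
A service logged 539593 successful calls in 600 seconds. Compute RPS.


Formula: throughput = requests / seconds
throughput = 539593 / 600
throughput = 899.32 requests/second

899.32 requests/second


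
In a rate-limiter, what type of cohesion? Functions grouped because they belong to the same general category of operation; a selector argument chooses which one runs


Reasoning: Grouped by category of activity, not by data or sequence
Type: Logical cohesion

Logical cohesion


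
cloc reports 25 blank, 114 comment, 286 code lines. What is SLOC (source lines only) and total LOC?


Total LOC = blank + comment + code
Total LOC = 25 + 114 + 286 = 425
SLOC (source only) = code = 286

Total LOC: 425, SLOC: 286


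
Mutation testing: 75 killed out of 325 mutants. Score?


Mutation score = killed / total * 100
Mutation score = 75 / 325 * 100
Mutation score = 23.08%

23.08%


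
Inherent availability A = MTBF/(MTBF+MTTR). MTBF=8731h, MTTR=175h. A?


Availability = MTBF / (MTBF + MTTR)
Availability = 8731 / (8731 + 175)
Availability = 8731 / 8906
Availability = 98.035%

98.035%


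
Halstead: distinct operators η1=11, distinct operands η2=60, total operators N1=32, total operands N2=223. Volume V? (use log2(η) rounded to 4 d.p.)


Formula: V = N * log2(η), where N = N1 + N2 and η = η1 + η2
η = 11 + 60 = 71
N = 32 + 223 = 255
log2(71) ≈ 6.1497
V = 255 * 6.1497 = 1568.17

1568.17


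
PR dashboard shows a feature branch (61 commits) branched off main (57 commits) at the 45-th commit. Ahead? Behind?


Common ancestor: commit #45
feature commits after divergence: 61 - 45 = 16
main commits after divergence: 57 - 45 = 12
feature is 16 commits ahead of main
main is 12 commits ahead of feature

feature ahead: 16, main ahead: 12


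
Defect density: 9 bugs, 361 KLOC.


Defect density = defects / KLOC
Defect density = 9 / 361
Defect density = 0.025 defects/KLOC

0.025 defects/KLOC


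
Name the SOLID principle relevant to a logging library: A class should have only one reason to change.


This describes the Single Responsibility Principle (SRP)

Single Responsibility Principle (SRP)


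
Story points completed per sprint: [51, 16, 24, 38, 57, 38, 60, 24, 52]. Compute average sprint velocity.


Formula: Avg velocity = Total points / Number of sprints
Points: [51, 16, 24, 38, 57, 38, 60, 24, 52]
Sum = 51 + 16 + 24 + 38 + 57 + 38 + 60 + 24 + 52 = 360
Avg velocity = 360 / 9 = 40.0 points/sprint

40.0 points/sprint


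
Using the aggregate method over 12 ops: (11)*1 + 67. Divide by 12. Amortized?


Formula: Amortized cost = Total cost / Operations
Total cost = (11 * 1) + (1 * 67)
Total cost = 11 + 67 = 78
Amortized = 78 / 12 = 6.5

6.5


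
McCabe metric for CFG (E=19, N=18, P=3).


Formula: V(G) = E - N + 2P
V(G) = 19 - 18 + 2*3
V(G) = 1 + 6
V(G) = 7

7


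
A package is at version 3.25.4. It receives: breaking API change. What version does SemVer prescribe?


Current: 3.25.4
Change category: 'breaking API change' → major bump
SemVer rule: major bump → increment MAJOR, reset MINOR and PATCH to 0
New: 4.0.0

4.0.0


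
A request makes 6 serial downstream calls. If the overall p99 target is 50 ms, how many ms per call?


Formula: per_stage = total_budget / stages
per_stage = 50 / 6
per_stage = 8.33 ms

8.33 ms


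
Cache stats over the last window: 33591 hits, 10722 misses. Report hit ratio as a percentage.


Formula: hit rate = hits / (hits + misses) * 100
hit rate = 33591 / (33591 + 10722) * 100
hit rate = 33591 / 44313 * 100
hit rate = 75.8%

75.8%


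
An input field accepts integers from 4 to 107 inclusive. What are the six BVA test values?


Range: [4, 107]
Boundaries: just below min, min, min+1, max-1, max, just above max
Values: [3, 4, 5, 106, 107, 108]

[3, 4, 5, 106, 107, 108]


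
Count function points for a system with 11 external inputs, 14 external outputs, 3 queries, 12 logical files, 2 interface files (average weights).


UFP = EI*4 + EO*5 + EQ*4 + ILF*10 + EIF*7
UFP = 11*4 + 14*5 + 3*4 + 12*10 + 2*7
UFP = 44 + 70 + 12 + 120 + 14
UFP = 260

260
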